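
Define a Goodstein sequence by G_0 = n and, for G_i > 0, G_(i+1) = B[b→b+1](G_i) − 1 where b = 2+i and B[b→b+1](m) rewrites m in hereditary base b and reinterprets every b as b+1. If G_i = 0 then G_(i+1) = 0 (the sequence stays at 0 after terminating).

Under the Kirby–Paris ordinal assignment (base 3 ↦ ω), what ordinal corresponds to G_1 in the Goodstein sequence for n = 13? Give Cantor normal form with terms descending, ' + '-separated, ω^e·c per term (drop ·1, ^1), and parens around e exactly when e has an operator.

ω^(ω + 1) + ω^ω

G_0=13  [base 2] 2^(2 + 1) + 2^2 + 1  →[2↦3]→  3^(3 + 1) + 3^3 + 1 = 109  −1 ⇒ G_1=108
G_1=108  [base 3] 3^(3 + 1) + 3^3  →[3↦4]→  4^(4 + 1) + 4^4 = 1280  −1 ⇒ G_2=1279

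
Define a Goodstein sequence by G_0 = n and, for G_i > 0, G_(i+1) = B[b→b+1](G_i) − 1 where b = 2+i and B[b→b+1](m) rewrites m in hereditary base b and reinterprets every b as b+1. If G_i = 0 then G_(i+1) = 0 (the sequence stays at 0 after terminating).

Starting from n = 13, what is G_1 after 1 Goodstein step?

G_0 = 13. HB_2(13) = 2^(2 + 1) + 2^2 + 1. Bump = 109. G_1 = 108.
G_1 = 108. HB_3(108) = 3^(3 + 1) + 3^3. Bump = 1280. G_2 = 1279.

108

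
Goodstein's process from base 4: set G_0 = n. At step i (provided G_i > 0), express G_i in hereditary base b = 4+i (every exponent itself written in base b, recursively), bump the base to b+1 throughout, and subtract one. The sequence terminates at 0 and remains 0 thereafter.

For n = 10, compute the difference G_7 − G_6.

0

10 —HB4→ 2·4 + 2 —bump→ 2·5 + 2 = 12 —(−1)→ 11
11 —HB5→ 2·5 + 1 —bump→ 2·6 + 1 = 13 —(−1)→ 12
12 —HB6→ 2·6 —bump→ 2·7 = 14 —(−1)→ 13
13 —HB7→ 7 + 6 —bump→ 8 + 6 = 14 —(−1)→ 13
13 —HB8→ 8 + 5 —bump→ 9 + 5 = 14 —(−1)→ 13
13 —HB9→ 9 + 4 —bump→ 10 + 4 = 14 —(−1)→ 13
13 —HB10→ 10 + 3 —bump→ 11 + 3 = 14 —(−1)→ 13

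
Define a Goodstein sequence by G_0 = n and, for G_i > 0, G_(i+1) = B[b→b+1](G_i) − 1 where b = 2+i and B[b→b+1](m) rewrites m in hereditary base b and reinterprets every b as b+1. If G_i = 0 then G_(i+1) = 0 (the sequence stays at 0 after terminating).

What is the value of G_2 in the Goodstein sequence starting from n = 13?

13 —HB2→ 2^(2 + 1) + 2^2 + 1 —bump→ 3^(3 + 1) + 3^3 + 1 = 109 —(−1)→ 108
108 —HB3→ 3^(3 + 1) + 3^3 —bump→ 4^(4 + 1) + 4^4 = 1280 —(−1)→ 1279
1279 —HB4→ 4^(4 + 1) + 3·4^3 + 3·4^2 + 3·4 + 3 —bump→ 5^(5 + 1) + 3·5^3 + 3·5^2 + 3·5 + 3 = 16093 —(−1)→ 16092

1279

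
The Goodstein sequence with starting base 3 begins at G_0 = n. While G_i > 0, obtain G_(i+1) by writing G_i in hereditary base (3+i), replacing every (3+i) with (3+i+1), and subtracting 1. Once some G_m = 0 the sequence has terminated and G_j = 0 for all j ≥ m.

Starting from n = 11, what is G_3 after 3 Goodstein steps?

i=0: 11 = 3^2 + 2 (b=3); 3→4: 4^2 + 2 = 18; 18−1 = 17
i=1: 17 = 4^2 + 1 (b=4); 4→5: 5^2 + 1 = 26; 26−1 = 25
i=2: 25 = 5^2 (b=5); 5→6: 6^2 = 36; 36−1 = 35
i=3: 35 = 5·6 + 5 (b=6); 6→7: 5·7 + 5 = 40; 40−1 = 39

35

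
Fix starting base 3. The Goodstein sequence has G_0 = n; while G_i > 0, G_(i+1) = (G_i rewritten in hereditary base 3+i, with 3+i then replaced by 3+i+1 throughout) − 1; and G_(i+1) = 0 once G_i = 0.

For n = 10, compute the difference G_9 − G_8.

2

G_0=10  [base 3] 3^2 + 1  →[3↦4]→  4^2 + 1 = 17  −1 ⇒ G_1=16
G_1=16  [base 4] 4^2  →[4↦5]→  5^2 = 25  −1 ⇒ G_2=24
G_2=24  [base 5] 4·5 + 4  →[5↦6]→  4·6 + 4 = 28  −1 ⇒ G_3=27
G_3=27  [base 6] 4·6 + 3  →[6↦7]→  4·7 + 3 = 31  −1 ⇒ G_4=30
G_4=30  [base 7] 4·7 + 2  →[7↦8]→  4·8 + 2 = 34  −1 ⇒ G_5=33
G_5=33  [base 8] 4·8 + 1  →[8↦9]→  4·9 + 1 = 37  −1 ⇒ G_6=36
G_6=36  [base 9] 4·9  →[9↦10]→  4·10 = 40  −1 ⇒ G_7=39
G_7=39  [base 10] 3·10 + 9  →[10↦11]→  3·11 + 9 = 42  −1 ⇒ G_8=41
G_8=41  [base 11] 3·11 + 8  →[11↦12]→  3·12 + 8 = 44  −1 ⇒ G_9=43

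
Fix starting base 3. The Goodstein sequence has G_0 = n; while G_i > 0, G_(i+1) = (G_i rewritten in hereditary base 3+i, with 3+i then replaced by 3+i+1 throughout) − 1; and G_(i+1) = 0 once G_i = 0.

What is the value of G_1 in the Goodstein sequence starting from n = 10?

16

[0] 10 ≡ 3^2 + 1 (base 3). Lift 4: 17. −1: 16.
[1] 16 ≡ 4^2 (base 4). Lift 5: 25. −1: 24.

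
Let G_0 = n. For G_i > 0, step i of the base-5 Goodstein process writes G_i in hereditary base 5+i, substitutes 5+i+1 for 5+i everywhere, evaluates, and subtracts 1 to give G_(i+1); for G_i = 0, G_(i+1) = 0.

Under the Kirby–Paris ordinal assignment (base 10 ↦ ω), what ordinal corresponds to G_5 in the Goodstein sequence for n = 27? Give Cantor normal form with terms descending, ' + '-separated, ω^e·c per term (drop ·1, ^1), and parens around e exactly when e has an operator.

i=0: 27 = 5^2 + 2 (b=5); 5→6: 6^2 + 2 = 38; 38−1 = 37
i=1: 37 = 6^2 + 1 (b=6); 6→7: 7^2 + 1 = 50; 50−1 = 49
i=2: 49 = 7^2 (b=7); 7→8: 8^2 = 64; 64−1 = 63
i=3: 63 = 7·8 + 7 (b=8); 8→9: 7·9 + 7 = 70; 70−1 = 69
i=4: 69 = 7·9 + 6 (b=9); 9→10: 7·10 + 6 = 76; 76−1 = 75
i=5: 75 = 7·10 + 5 (b=10); 10→11: 7·11 + 5 = 82; 82−1 = 81

ω·7 + 5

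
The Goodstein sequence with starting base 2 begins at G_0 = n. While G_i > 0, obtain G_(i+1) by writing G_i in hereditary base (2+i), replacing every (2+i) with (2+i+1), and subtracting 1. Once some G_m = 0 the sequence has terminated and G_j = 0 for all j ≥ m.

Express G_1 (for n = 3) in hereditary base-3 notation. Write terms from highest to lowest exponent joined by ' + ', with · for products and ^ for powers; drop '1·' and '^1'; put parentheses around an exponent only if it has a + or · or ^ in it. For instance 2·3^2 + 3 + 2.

G_0=3  [base 2] 2 + 1  →[2↦3]→  3 + 1 = 4  −1 ⇒ G_1=3
G_1=3  [base 3] 3  →[3↦4]→  4 = 4  −1 ⇒ G_2=3

3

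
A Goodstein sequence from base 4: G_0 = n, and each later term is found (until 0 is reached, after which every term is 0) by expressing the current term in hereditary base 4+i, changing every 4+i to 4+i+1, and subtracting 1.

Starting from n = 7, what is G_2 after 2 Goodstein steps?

7

7 —HB4→ 4 + 3 —bump→ 5 + 3 = 8 —(−1)→ 7
7 —HB5→ 5 + 2 —bump→ 6 + 2 = 8 —(−1)→ 7
7 —HB6→ 6 + 1 —bump→ 7 + 1 = 8 —(−1)→ 7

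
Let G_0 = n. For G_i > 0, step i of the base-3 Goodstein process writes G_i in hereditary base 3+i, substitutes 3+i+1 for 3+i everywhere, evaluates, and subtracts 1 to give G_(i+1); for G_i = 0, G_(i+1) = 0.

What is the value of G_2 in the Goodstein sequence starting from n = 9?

(0) 9|_3 = 3^2 ↦ 4^2|_4 = 16 ⇒ 15
(1) 15|_4 = 3·4 + 3 ↦ 3·5 + 3|_5 = 18 ⇒ 17
(2) 17|_5 = 3·5 + 2 ↦ 3·6 + 2|_6 = 20 ⇒ 19

17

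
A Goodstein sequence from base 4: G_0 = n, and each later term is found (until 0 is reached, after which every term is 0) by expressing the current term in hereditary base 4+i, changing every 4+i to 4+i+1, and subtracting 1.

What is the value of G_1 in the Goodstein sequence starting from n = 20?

20 —HB4→ 4^2 + 4 —bump→ 5^2 + 5 = 30 —(−1)→ 29
29 —HB5→ 5^2 + 4 —bump→ 6^2 + 4 = 40 —(−1)→ 39

29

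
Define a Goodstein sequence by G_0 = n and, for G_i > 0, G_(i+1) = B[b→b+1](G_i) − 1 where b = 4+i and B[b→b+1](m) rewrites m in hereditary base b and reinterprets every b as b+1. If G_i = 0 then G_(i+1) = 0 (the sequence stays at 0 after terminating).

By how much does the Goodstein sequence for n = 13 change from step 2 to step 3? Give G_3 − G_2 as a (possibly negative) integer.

13 —HB4→ 3·4 + 1 —bump→ 3·5 + 1 = 16 —(−1)→ 15
15 —HB5→ 3·5 —bump→ 3·6 = 18 —(−1)→ 17
17 —HB6→ 2·6 + 5 —bump→ 2·7 + 5 = 19 —(−1)→ 18

1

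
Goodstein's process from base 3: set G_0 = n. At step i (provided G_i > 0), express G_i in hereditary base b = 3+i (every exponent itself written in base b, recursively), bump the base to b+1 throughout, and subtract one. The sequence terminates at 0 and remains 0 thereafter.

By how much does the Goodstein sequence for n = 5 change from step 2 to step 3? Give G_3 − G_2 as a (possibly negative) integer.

5 —HB3→ 3 + 2 —bump→ 4 + 2 = 6 —(−1)→ 5
5 —HB4→ 4 + 1 —bump→ 5 + 1 = 6 —(−1)→ 5
5 —HB5→ 5 —bump→ 6 = 6 —(−1)→ 5

0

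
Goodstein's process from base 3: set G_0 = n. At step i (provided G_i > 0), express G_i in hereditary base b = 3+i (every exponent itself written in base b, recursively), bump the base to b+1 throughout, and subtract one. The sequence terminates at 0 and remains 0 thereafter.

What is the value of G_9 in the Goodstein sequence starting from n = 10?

43

i=0: 10 = 3^2 + 1 (b=3); 3→4: 4^2 + 1 = 17; 17−1 = 16
i=1: 16 = 4^2 (b=4); 4→5: 5^2 = 25; 25−1 = 24
i=2: 24 = 4·5 + 4 (b=5); 5→6: 4·6 + 4 = 28; 28−1 = 27
i=3: 27 = 4·6 + 3 (b=6); 6→7: 4·7 + 3 = 31; 31−1 = 30
i=4: 30 = 4·7 + 2 (b=7); 7→8: 4·8 + 2 = 34; 34−1 = 33
i=5: 33 = 4·8 + 1 (b=8); 8→9: 4·9 + 1 = 37; 37−1 = 36
i=6: 36 = 4·9 (b=9); 9→10: 4·10 = 40; 40−1 = 39
i=7: 39 = 3·10 + 9 (b=10); 10→11: 3·11 + 9 = 42; 42−1 = 41
i=8: 41 = 3·11 + 8 (b=11); 11→12: 3·12 + 8 = 44; 44−1 = 43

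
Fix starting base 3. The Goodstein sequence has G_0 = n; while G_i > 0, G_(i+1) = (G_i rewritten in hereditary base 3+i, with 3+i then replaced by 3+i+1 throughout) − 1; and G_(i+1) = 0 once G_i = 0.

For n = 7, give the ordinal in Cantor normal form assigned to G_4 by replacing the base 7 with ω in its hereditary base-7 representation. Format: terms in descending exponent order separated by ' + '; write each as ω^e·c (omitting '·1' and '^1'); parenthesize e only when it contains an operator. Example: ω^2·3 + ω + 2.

ω + 2

(0) 7|_3 = 2·3 + 1 ↦ 2·4 + 1|_4 = 9 ⇒ 8
(1) 8|_4 = 2·4 ↦ 2·5|_5 = 10 ⇒ 9
(2) 9|_5 = 5 + 4 ↦ 6 + 4|_6 = 10 ⇒ 9
(3) 9|_6 = 6 + 3 ↦ 7 + 3|_7 = 10 ⇒ 9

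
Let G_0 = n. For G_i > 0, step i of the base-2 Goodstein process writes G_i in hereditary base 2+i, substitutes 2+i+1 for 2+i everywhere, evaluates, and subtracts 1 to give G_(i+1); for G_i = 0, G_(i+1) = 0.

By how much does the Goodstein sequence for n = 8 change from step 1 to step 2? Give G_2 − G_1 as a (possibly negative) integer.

[0] 8 ≡ 2^(2 + 1) (base 2). Lift 3: 81. −1: 80.
[1] 80 ≡ 2·3^3 + 2·3^2 + 2·3 + 2 (base 3). Lift 4: 554. −1: 553.

473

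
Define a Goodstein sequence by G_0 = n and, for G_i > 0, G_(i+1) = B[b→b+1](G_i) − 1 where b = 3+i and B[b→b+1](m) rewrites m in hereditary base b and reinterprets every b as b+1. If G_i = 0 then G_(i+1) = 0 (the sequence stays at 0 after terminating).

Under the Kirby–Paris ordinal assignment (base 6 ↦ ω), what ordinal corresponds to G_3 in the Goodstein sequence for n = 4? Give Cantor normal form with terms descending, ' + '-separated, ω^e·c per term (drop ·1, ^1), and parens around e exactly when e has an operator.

i=0: 4 = 3 + 1 (b=3); 3→4: 4 + 1 = 5; 5−1 = 4
i=1: 4 = 4 (b=4); 4→5: 5 = 5; 5−1 = 4
i=2: 4 = 4 (b=5); 5→6: 4 = 4; 4−1 = 3
i=3: 3 = 3 (b=6); 6→7: 3 = 3; 3−1 = 2

3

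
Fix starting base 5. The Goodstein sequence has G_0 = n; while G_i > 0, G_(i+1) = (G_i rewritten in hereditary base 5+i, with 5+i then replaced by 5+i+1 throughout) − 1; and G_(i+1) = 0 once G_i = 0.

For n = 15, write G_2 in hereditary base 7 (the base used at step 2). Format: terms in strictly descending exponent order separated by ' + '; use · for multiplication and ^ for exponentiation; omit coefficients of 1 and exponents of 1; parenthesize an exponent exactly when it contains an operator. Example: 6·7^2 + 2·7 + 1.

G_0=15  [base 5] 3·5  →[5↦6]→  3·6 = 18  −1 ⇒ G_1=17
G_1=17  [base 6] 2·6 + 5  →[6↦7]→  2·7 + 5 = 19  −1 ⇒ G_2=18

2·7 + 4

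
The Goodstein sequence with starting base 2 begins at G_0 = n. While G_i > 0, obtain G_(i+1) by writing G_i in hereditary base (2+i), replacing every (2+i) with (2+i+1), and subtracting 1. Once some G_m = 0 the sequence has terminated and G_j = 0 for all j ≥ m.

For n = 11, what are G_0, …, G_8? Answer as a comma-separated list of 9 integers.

G_0=11  [base 2] 2^(2 + 1) + 2 + 1  →[2↦3]→  3^(3 + 1) + 3 + 1 = 85  −1 ⇒ G_1=84
G_1=84  [base 3] 3^(3 + 1) + 3  →[3↦4]→  4^(4 + 1) + 4 = 1028  −1 ⇒ G_2=1027
G_2=1027  [base 4] 4^(4 + 1) + 3  →[4↦5]→  5^(5 + 1) + 3 = 15628  −1 ⇒ G_3=15627
G_3=15627  [base 5] 5^(5 + 1) + 2  →[5↦6]→  6^(6 + 1) + 2 = 279938  −1 ⇒ G_4=279937
G_4=279937  [base 6] 6^(6 + 1) + 1  →[6↦7]→  7^(7 + 1) + 1 = 5764802  −1 ⇒ G_5=5764801
G_5=5764801  [base 7] 7^(7 + 1)  →[7↦8]→  8^(8 + 1) = 134217728  −1 ⇒ G_6=134217727
G_6=134217727  [base 8] 7·8^8 + 7·8^7 + 7·8^6 + 7·8^5 + 7·8^4 + 7·8^3 + 7·8^2 + 7·8 + 7  →[8↦9]→  7·9^9 + 7·9^7 + 7·9^6 + 7·9^5 + 7·9^4 + 7·9^3 + 7·9^2 + 7·9 + 7 = 2749609303  −1 ⇒ G_7=2749609302
G_7=2749609302  [base 9] 7·9^9 + 7·9^7 + 7·9^6 + 7·9^5 + 7·9^4 + 7·9^3 + 7·9^2 + 7·9 + 6  →[9↦10]→  7·10^10 + 7·10^7 + 7·10^6 + 7·10^5 + 7·10^4 + 7·10^3 + 7·10^2 + 7·10 + 6 = 70077777776  −1 ⇒ G_8=70077777775

11, 84, 1027, 15627, 279937, 5764801, 134217727, 2749609302, 70077777775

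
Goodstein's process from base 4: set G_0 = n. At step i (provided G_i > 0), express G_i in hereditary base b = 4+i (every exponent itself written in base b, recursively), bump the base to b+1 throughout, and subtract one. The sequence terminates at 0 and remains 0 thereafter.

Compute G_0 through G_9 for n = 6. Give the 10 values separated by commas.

6, 6, 6, 6, 5, 4, 3, 2, 1, 0

6 —HB4→ 4 + 2 —bump→ 5 + 2 = 7 —(−1)→ 6
6 —HB5→ 5 + 1 —bump→ 6 + 1 = 7 —(−1)→ 6
6 —HB6→ 6 —bump→ 7 = 7 —(−1)→ 6
6 —HB7→ 6 —bump→ 6 = 6 —(−1)→ 5
5 —HB8→ 5 —bump→ 5 = 5 —(−1)→ 4
4 —HB9→ 4 —bump→ 4 = 4 —(−1)→ 3
3 —HB10→ 3 —bump→ 3 = 3 —(−1)→ 2
2 —HB11→ 2 —bump→ 2 = 2 —(−1)→ 1
1 —HB12→ 1 —bump→ 1 = 1 —(−1)→ 0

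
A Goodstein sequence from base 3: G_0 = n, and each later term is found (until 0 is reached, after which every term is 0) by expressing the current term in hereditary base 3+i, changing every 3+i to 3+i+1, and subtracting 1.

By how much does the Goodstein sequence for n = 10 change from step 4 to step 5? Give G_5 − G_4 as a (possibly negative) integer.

3

10 —HB3→ 3^2 + 1 —bump→ 4^2 + 1 = 17 —(−1)→ 16
16 —HB4→ 4^2 —bump→ 5^2 = 25 —(−1)→ 24
24 —HB5→ 4·5 + 4 —bump→ 4·6 + 4 = 28 —(−1)→ 27
27 —HB6→ 4·6 + 3 —bump→ 4·7 + 3 = 31 —(−1)→ 30
30 —HB7→ 4·7 + 2 —bump→ 4·8 + 2 = 34 —(−1)→ 33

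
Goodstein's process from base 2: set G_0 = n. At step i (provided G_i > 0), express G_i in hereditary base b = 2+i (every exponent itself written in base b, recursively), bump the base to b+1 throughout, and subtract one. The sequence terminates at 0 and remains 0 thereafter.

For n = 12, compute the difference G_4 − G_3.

264334

[0] 12 ≡ 2^(2 + 1) + 2^2 (base 2). Lift 3: 108. −1: 107.
[1] 107 ≡ 3^(3 + 1) + 2·3^2 + 2·3 + 2 (base 3). Lift 4: 1066. −1: 1065.
[2] 1065 ≡ 4^(4 + 1) + 2·4^2 + 2·4 + 1 (base 4). Lift 5: 15686. −1: 15685.
[3] 15685 ≡ 5^(5 + 1) + 2·5^2 + 2·5 (base 5). Lift 6: 280020. −1: 280019.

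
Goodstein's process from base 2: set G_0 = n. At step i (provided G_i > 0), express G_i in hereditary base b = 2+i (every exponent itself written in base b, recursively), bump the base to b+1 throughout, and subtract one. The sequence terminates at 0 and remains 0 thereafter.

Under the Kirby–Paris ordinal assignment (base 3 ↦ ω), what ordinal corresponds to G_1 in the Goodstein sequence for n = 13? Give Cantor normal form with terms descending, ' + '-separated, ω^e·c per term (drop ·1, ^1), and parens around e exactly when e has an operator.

(0) 13|_2 = 2^(2 + 1) + 2^2 + 1 ↦ 3^(3 + 1) + 3^3 + 1|_3 = 109 ⇒ 108
(1) 108|_3 = 3^(3 + 1) + 3^3 ↦ 4^(4 + 1) + 4^4|_4 = 1280 ⇒ 1279

ω^(ω + 1) + ω^ω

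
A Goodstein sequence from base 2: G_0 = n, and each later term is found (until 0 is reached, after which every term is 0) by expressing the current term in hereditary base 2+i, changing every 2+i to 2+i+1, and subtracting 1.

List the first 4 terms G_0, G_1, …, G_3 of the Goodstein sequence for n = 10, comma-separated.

10, 83, 1025, 15625

base 2: 10 = 2^(2 + 1) + 2; at 3: 3^(3 + 1) + 3 = 84; next = 83
base 3: 83 = 3^(3 + 1) + 2; at 4: 4^(4 + 1) + 2 = 1026; next = 1025
base 4: 1025 = 4^(4 + 1) + 1; at 5: 5^(5 + 1) + 1 = 15626; next = 15625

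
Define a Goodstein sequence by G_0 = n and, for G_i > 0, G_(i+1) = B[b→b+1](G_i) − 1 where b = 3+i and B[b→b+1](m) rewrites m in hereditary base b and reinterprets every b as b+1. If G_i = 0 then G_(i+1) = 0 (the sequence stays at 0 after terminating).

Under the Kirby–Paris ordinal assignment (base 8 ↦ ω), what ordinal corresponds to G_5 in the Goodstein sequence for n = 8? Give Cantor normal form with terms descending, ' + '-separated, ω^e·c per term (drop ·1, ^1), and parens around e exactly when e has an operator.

ω + 3

base 3: 8 = 2·3 + 2; at 4: 2·4 + 2 = 10; next = 9
base 4: 9 = 2·4 + 1; at 5: 2·5 + 1 = 11; next = 10
base 5: 10 = 2·5; at 6: 2·6 = 12; next = 11
base 6: 11 = 6 + 5; at 7: 7 + 5 = 12; next = 11
base 7: 11 = 7 + 4; at 8: 8 + 4 = 12; next = 11
base 8: 11 = 8 + 3; at 9: 9 + 3 = 12; next = 11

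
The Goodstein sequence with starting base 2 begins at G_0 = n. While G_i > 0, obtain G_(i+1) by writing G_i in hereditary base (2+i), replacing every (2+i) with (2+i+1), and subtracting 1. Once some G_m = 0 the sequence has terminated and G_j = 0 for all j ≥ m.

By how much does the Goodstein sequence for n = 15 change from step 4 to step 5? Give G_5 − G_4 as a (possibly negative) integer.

6261751

G_0 = 15. HB_2(15) = 2^(2 + 1) + 2^2 + 2 + 1. Bump = 112. G_1 = 111.
G_1 = 111. HB_3(111) = 3^(3 + 1) + 3^3 + 3. Bump = 1284. G_2 = 1283.
G_2 = 1283. HB_4(1283) = 4^(4 + 1) + 4^4 + 3. Bump = 18753. G_3 = 18752.
G_3 = 18752. HB_5(18752) = 5^(5 + 1) + 5^5 + 2. Bump = 326594. G_4 = 326593.
G_4 = 326593. HB_6(326593) = 6^(6 + 1) + 6^6 + 1. Bump = 6588345. G_5 = 6588344.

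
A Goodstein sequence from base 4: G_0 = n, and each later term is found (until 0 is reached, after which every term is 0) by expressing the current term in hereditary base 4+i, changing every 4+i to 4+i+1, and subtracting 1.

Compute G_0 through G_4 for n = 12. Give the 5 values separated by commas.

step 0: 12 = 3·4; sub 5 for 4: 3·5; = 15; G_1 = 15−1 = 14
step 1: 14 = 2·5 + 4; sub 6 for 5: 2·6 + 4; = 16; G_2 = 16−1 = 15
step 2: 15 = 2·6 + 3; sub 7 for 6: 2·7 + 3; = 17; G_3 = 17−1 = 16
step 3: 16 = 2·7 + 2; sub 8 for 7: 2·8 + 2; = 18; G_4 = 18−1 = 17

12, 14, 15, 16, 17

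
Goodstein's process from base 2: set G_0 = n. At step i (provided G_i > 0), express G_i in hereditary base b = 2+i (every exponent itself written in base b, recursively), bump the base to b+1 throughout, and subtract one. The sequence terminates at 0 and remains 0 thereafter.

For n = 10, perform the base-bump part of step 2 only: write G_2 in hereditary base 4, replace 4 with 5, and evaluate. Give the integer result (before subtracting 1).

10 —HB2→ 2^(2 + 1) + 2 —bump→ 3^(3 + 1) + 3 = 84 —(−1)→ 83
83 —HB3→ 3^(3 + 1) + 2 —bump→ 4^(4 + 1) + 2 = 1026 —(−1)→ 1025
1025 —HB4→ 4^(4 + 1) + 1 —bump→ 5^(5 + 1) + 1 = 15626 —(−1)→ 15625

15626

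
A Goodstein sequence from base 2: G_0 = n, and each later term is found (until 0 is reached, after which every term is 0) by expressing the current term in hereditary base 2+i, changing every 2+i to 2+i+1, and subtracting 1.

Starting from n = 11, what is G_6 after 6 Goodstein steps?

G_0 = 11. HB_2(11) = 2^(2 + 1) + 2 + 1. Bump = 85. G_1 = 84.
G_1 = 84. HB_3(84) = 3^(3 + 1) + 3. Bump = 1028. G_2 = 1027.
G_2 = 1027. HB_4(1027) = 4^(4 + 1) + 3. Bump = 15628. G_3 = 15627.
G_3 = 15627. HB_5(15627) = 5^(5 + 1) + 2. Bump = 279938. G_4 = 279937.
G_4 = 279937. HB_6(279937) = 6^(6 + 1) + 1. Bump = 5764802. G_5 = 5764801.
G_5 = 5764801. HB_7(5764801) = 7^(7 + 1). Bump = 134217728. G_6 = 134217727.
G_6 = 134217727. HB_8(134217727) = 7·8^8 + 7·8^7 + 7·8^6 + 7·8^5 + 7·8^4 + 7·8^3 + 7·8^2 + 7·8 + 7. Bump = 2749609303. G_7 = 2749609302.

134217727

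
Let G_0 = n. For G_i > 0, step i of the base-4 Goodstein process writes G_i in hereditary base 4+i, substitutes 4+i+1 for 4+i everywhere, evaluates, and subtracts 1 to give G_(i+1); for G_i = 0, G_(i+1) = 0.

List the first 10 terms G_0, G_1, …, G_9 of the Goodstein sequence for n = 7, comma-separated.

7 —HB4→ 4 + 3 —bump→ 5 + 3 = 8 —(−1)→ 7
7 —HB5→ 5 + 2 —bump→ 6 + 2 = 8 —(−1)→ 7
7 —HB6→ 6 + 1 —bump→ 7 + 1 = 8 —(−1)→ 7
7 —HB7→ 7 —bump→ 8 = 8 —(−1)→ 7
7 —HB8→ 7 —bump→ 7 = 7 —(−1)→ 6
6 —HB9→ 6 —bump→ 6 = 6 —(−1)→ 5
5 —HB10→ 5 —bump→ 5 = 5 —(−1)→ 4
4 —HB11→ 4 —bump→ 4 = 4 —(−1)→ 3
3 —HB12→ 3 —bump→ 3 = 3 —(−1)→ 2

7, 7, 7, 7, 7, 6, 5, 4, 3, 2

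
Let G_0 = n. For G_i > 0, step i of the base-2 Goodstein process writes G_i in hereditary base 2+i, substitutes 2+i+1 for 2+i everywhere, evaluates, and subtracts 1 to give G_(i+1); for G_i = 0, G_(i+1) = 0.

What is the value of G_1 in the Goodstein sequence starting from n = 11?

84

11 —HB2→ 2^(2 + 1) + 2 + 1 —bump→ 3^(3 + 1) + 3 + 1 = 85 —(−1)→ 84
84 —HB3→ 3^(3 + 1) + 3 —bump→ 4^(4 + 1) + 4 = 1028 —(−1)→ 1027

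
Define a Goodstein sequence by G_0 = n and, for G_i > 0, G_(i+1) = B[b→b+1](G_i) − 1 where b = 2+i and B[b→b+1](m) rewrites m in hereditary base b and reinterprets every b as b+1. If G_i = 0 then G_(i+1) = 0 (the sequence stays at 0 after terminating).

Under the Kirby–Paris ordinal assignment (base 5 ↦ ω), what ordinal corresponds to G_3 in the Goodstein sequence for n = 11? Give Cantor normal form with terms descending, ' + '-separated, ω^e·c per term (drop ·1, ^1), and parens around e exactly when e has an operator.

G_0=11  [base 2] 2^(2 + 1) + 2 + 1  →[2↦3]→  3^(3 + 1) + 3 + 1 = 85  −1 ⇒ G_1=84
G_1=84  [base 3] 3^(3 + 1) + 3  →[3↦4]→  4^(4 + 1) + 4 = 1028  −1 ⇒ G_2=1027
G_2=1027  [base 4] 4^(4 + 1) + 3  →[4↦5]→  5^(5 + 1) + 3 = 15628  −1 ⇒ G_3=15627
G_3=15627  [base 5] 5^(5 + 1) + 2  →[5↦6]→  6^(6 + 1) + 2 = 279938  −1 ⇒ G_4=279937

ω^(ω + 1) + 2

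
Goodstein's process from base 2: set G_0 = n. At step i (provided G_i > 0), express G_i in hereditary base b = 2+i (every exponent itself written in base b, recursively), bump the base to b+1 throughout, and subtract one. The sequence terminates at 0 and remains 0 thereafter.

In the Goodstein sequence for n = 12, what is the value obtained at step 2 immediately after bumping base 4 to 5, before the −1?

i=0: 12 = 2^(2 + 1) + 2^2 (b=2); 2→3: 3^(3 + 1) + 3^3 = 108; 108−1 = 107
i=1: 107 = 3^(3 + 1) + 2·3^2 + 2·3 + 2 (b=3); 3→4: 4^(4 + 1) + 2·4^2 + 2·4 + 2 = 1066; 1066−1 = 1065
i=2: 1065 = 4^(4 + 1) + 2·4^2 + 2·4 + 1 (b=4); 4→5: 5^(5 + 1) + 2·5^2 + 2·5 + 1 = 15686; 15686−1 = 15685

15686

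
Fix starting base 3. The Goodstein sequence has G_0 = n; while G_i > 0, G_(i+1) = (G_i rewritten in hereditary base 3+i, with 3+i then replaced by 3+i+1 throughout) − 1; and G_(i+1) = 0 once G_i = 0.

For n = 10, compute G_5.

G_0 = 10. HB_3(10) = 3^2 + 1. Bump = 17. G_1 = 16.
G_1 = 16. HB_4(16) = 4^2. Bump = 25. G_2 = 24.
G_2 = 24. HB_5(24) = 4·5 + 4. Bump = 28. G_3 = 27.
G_3 = 27. HB_6(27) = 4·6 + 3. Bump = 31. G_4 = 30.
G_4 = 30. HB_7(30) = 4·7 + 2. Bump = 34. G_5 = 33.

33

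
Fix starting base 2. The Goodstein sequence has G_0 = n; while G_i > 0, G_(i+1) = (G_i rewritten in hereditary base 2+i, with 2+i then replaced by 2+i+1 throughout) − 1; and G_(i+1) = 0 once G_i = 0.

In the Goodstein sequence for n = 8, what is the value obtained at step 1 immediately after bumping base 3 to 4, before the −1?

(0) 8|_2 = 2^(2 + 1) ↦ 3^(3 + 1)|_3 = 81 ⇒ 80
(1) 80|_3 = 2·3^3 + 2·3^2 + 2·3 + 2 ↦ 2·4^4 + 2·4^2 + 2·4 + 2|_4 = 554 ⇒ 553

554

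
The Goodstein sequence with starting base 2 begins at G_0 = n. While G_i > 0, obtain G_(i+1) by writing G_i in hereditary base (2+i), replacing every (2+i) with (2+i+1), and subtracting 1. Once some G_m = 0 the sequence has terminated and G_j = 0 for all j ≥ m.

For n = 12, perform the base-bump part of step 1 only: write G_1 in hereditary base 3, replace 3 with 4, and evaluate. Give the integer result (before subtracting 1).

1066

base 2: 12 = 2^(2 + 1) + 2^2; at 3: 3^(3 + 1) + 3^3 = 108; next = 107
base 3: 107 = 3^(3 + 1) + 2·3^2 + 2·3 + 2; at 4: 4^(4 + 1) + 2·4^2 + 2·4 + 2 = 1066; next = 1065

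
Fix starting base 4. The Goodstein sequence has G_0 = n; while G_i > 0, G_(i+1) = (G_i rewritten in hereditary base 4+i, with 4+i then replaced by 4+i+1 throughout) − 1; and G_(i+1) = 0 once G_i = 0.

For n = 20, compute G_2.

G_0=20  [base 4] 4^2 + 4  →[4↦5]→  5^2 + 5 = 30  −1 ⇒ G_1=29
G_1=29  [base 5] 5^2 + 4  →[5↦6]→  6^2 + 4 = 40  −1 ⇒ G_2=39
G_2=39  [base 6] 6^2 + 3  →[6↦7]→  7^2 + 3 = 52  −1 ⇒ G_3=51

39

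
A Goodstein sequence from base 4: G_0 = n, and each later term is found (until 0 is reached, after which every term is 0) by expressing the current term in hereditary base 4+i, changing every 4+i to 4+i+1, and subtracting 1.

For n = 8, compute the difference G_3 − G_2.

G_0=8  [base 4] 2·4  →[4↦5]→  2·5 = 10  −1 ⇒ G_1=9
G_1=9  [base 5] 5 + 4  →[5↦6]→  6 + 4 = 10  −1 ⇒ G_2=9
G_2=9  [base 6] 6 + 3  →[6↦7]→  7 + 3 = 10  −1 ⇒ G_3=9

0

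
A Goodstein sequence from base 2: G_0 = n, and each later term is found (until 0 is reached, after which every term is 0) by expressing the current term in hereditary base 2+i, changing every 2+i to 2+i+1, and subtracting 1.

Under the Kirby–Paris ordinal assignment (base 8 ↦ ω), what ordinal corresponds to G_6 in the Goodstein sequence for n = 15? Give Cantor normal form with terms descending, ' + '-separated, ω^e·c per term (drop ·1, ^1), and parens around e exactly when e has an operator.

ω^(ω + 1) + ω^7·7 + ω^6·7 + ω^5·7 + ω^4·7 + ω^3·7 + ω^2·7 + ω·7 + 7

[0] 15 ≡ 2^(2 + 1) + 2^2 + 2 + 1 (base 2). Lift 3: 112. −1: 111.
[1] 111 ≡ 3^(3 + 1) + 3^3 + 3 (base 3). Lift 4: 1284. −1: 1283.
[2] 1283 ≡ 4^(4 + 1) + 4^4 + 3 (base 4). Lift 5: 18753. −1: 18752.
[3] 18752 ≡ 5^(5 + 1) + 5^5 + 2 (base 5). Lift 6: 326594. −1: 326593.
[4] 326593 ≡ 6^(6 + 1) + 6^6 + 1 (base 6). Lift 7: 6588345. −1: 6588344.
[5] 6588344 ≡ 7^(7 + 1) + 7^7 (base 7). Lift 8: 150994944. −1: 150994943.
[6] 150994943 ≡ 8^(8 + 1) + 7·8^7 + 7·8^6 + 7·8^5 + 7·8^4 + 7·8^3 + 7·8^2 + 7·8 + 7 (base 8). Lift 9: 3524450281. −1: 3524450280.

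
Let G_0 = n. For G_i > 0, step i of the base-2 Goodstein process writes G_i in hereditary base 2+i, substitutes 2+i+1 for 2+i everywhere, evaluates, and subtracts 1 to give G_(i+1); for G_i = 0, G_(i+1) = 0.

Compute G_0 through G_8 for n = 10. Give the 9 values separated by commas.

10, 83, 1025, 15625, 279935, 4215754, 84073323, 1937434592, 50000555551

(0) 10|_2 = 2^(2 + 1) + 2 ↦ 3^(3 + 1) + 3|_3 = 84 ⇒ 83
(1) 83|_3 = 3^(3 + 1) + 2 ↦ 4^(4 + 1) + 2|_4 = 1026 ⇒ 1025
(2) 1025|_4 = 4^(4 + 1) + 1 ↦ 5^(5 + 1) + 1|_5 = 15626 ⇒ 15625
(3) 15625|_5 = 5^(5 + 1) ↦ 6^(6 + 1)|_6 = 279936 ⇒ 279935
(4) 279935|_6 = 5·6^6 + 5·6^5 + 5·6^4 + 5·6^3 + 5·6^2 + 5·6 + 5 ↦ 5·7^7 + 5·7^5 + 5·7^4 + 5·7^3 + 5·7^2 + 5·7 + 5|_7 = 4215755 ⇒ 4215754
(5) 4215754|_7 = 5·7^7 + 5·7^5 + 5·7^4 + 5·7^3 + 5·7^2 + 5·7 + 4 ↦ 5·8^8 + 5·8^5 + 5·8^4 + 5·8^3 + 5·8^2 + 5·8 + 4|_8 = 84073324 ⇒ 84073323
(6) 84073323|_8 = 5·8^8 + 5·8^5 + 5·8^4 + 5·8^3 + 5·8^2 + 5·8 + 3 ↦ 5·9^9 + 5·9^5 + 5·9^4 + 5·9^3 + 5·9^2 + 5·9 + 3|_9 = 1937434593 ⇒ 1937434592
(7) 1937434592|_9 = 5·9^9 + 5·9^5 + 5·9^4 + 5·9^3 + 5·9^2 + 5·9 + 2 ↦ 5·10^10 + 5·10^5 + 5·10^4 + 5·10^3 + 5·10^2 + 5·10 + 2|_10 = 50000555552 ⇒ 50000555551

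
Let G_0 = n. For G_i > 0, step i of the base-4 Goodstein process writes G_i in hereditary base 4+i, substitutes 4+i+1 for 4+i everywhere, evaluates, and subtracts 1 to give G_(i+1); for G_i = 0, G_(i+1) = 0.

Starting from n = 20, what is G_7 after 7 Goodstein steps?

[0] 20 ≡ 4^2 + 4 (base 4). Lift 5: 30. −1: 29.
[1] 29 ≡ 5^2 + 4 (base 5). Lift 6: 40. −1: 39.
[2] 39 ≡ 6^2 + 3 (base 6). Lift 7: 52. −1: 51.
[3] 51 ≡ 7^2 + 2 (base 7). Lift 8: 66. −1: 65.
[4] 65 ≡ 8^2 + 1 (base 8). Lift 9: 82. −1: 81.
[5] 81 ≡ 9^2 (base 9). Lift 10: 100. −1: 99.
[6] 99 ≡ 9·10 + 9 (base 10). Lift 11: 108. −1: 107.
[7] 107 ≡ 9·11 + 8 (base 11). Lift 12: 116. −1: 115.

107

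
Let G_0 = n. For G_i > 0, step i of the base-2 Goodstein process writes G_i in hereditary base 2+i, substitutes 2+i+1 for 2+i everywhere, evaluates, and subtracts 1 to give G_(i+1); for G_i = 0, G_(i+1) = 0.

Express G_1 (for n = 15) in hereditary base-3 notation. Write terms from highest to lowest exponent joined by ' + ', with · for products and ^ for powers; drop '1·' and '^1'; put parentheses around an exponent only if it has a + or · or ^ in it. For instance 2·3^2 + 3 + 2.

3^(3 + 1) + 3^3 + 3

[0] 15 ≡ 2^(2 + 1) + 2^2 + 2 + 1 (base 2). Lift 3: 112. −1: 111.
[1] 111 ≡ 3^(3 + 1) + 3^3 + 3 (base 3). Lift 4: 1284. −1: 1283.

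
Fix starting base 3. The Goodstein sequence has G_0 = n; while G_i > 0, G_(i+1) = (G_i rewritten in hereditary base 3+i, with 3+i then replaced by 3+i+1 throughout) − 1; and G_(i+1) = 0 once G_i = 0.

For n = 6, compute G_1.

7

step 0: 6 = 2·3; sub 4 for 3: 2·4; = 8; G_1 = 8−1 = 7
step 1: 7 = 4 + 3; sub 5 for 4: 5 + 3; = 8; G_2 = 8−1 = 7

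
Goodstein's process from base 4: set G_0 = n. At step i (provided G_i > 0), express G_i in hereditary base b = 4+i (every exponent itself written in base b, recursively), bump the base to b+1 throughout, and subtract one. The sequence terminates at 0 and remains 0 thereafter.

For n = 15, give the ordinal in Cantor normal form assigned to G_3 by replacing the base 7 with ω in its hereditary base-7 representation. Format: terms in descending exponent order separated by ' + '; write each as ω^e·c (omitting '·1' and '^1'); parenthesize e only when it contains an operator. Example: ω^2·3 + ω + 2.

ω·3

15 —HB4→ 3·4 + 3 —bump→ 3·5 + 3 = 18 —(−1)→ 17
17 —HB5→ 3·5 + 2 —bump→ 3·6 + 2 = 20 —(−1)→ 19
19 —HB6→ 3·6 + 1 —bump→ 3·7 + 1 = 22 —(−1)→ 21
21 —HB7→ 3·7 —bump→ 3·8 = 24 —(−1)→ 23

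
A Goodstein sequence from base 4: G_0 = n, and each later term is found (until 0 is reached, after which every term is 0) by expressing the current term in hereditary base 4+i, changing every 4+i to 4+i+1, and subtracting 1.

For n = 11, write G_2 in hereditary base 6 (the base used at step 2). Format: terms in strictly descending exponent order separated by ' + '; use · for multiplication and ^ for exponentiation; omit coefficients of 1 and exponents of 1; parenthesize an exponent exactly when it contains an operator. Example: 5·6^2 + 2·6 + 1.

2·6 + 1

base 4: 11 = 2·4 + 3; at 5: 2·5 + 3 = 13; next = 12
base 5: 12 = 2·5 + 2; at 6: 2·6 + 2 = 14; next = 13
base 6: 13 = 2·6 + 1; at 7: 2·7 + 1 = 15; next = 14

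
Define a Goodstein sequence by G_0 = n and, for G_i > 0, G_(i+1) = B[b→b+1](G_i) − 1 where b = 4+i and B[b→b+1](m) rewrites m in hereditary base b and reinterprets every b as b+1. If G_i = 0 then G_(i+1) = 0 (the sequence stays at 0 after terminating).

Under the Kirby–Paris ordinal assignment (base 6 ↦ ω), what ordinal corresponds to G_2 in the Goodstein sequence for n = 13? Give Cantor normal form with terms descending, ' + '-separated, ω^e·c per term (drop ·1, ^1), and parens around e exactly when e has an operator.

[0] 13 ≡ 3·4 + 1 (base 4). Lift 5: 16. −1: 15.
[1] 15 ≡ 3·5 (base 5). Lift 6: 18. −1: 17.
[2] 17 ≡ 2·6 + 5 (base 6). Lift 7: 19. −1: 18.

ω·2 + 5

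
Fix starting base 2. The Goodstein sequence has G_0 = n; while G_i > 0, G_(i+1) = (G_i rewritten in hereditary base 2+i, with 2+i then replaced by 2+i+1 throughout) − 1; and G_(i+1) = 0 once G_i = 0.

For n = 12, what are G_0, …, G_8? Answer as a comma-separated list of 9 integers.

12, 107, 1065, 15685, 280019, 5764910, 134217867, 3486784574, 100000000211

step 0: 12 = 2^(2 + 1) + 2^2; sub 3 for 2: 3^(3 + 1) + 3^3; = 108; G_1 = 108−1 = 107
step 1: 107 = 3^(3 + 1) + 2·3^2 + 2·3 + 2; sub 4 for 3: 4^(4 + 1) + 2·4^2 + 2·4 + 2; = 1066; G_2 = 1066−1 = 1065
step 2: 1065 = 4^(4 + 1) + 2·4^2 + 2·4 + 1; sub 5 for 4: 5^(5 + 1) + 2·5^2 + 2·5 + 1; = 15686; G_3 = 15686−1 = 15685
step 3: 15685 = 5^(5 + 1) + 2·5^2 + 2·5; sub 6 for 5: 6^(6 + 1) + 2·6^2 + 2·6; = 280020; G_4 = 280020−1 = 280019
step 4: 280019 = 6^(6 + 1) + 2·6^2 + 6 + 5; sub 7 for 6: 7^(7 + 1) + 2·7^2 + 7 + 5; = 5764911; G_5 = 5764911−1 = 5764910
step 5: 5764910 = 7^(7 + 1) + 2·7^2 + 7 + 4; sub 8 for 7: 8^(8 + 1) + 2·8^2 + 8 + 4; = 134217868; G_6 = 134217868−1 = 134217867
step 6: 134217867 = 8^(8 + 1) + 2·8^2 + 8 + 3; sub 9 for 8: 9^(9 + 1) + 2·9^2 + 9 + 3; = 3486784575; G_7 = 3486784575−1 = 3486784574
step 7: 3486784574 = 9^(9 + 1) + 2·9^2 + 9 + 2; sub 10 for 9: 10^(10 + 1) + 2·10^2 + 10 + 2; = 100000000212; G_8 = 100000000212−1 = 100000000211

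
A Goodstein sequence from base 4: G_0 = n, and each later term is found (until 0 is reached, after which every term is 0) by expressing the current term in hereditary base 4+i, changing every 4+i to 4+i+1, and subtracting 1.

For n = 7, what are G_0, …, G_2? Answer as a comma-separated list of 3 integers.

base 4: 7 = 4 + 3; at 5: 5 + 3 = 8; next = 7
base 5: 7 = 5 + 2; at 6: 6 + 2 = 8; next = 7

7, 7, 7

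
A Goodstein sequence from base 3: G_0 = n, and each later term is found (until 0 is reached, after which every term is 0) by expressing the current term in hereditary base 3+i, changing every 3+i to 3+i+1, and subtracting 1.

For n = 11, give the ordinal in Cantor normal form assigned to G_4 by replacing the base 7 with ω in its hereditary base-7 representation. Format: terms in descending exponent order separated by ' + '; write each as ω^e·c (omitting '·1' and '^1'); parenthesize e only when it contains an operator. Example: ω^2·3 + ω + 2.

G_0 = 11. HB_3(11) = 3^2 + 2. Bump = 18. G_1 = 17.
G_1 = 17. HB_4(17) = 4^2 + 1. Bump = 26. G_2 = 25.
G_2 = 25. HB_5(25) = 5^2. Bump = 36. G_3 = 35.
G_3 = 35. HB_6(35) = 5·6 + 5. Bump = 40. G_4 = 39.
G_4 = 39. HB_7(39) = 5·7 + 4. Bump = 44. G_5 = 43.

ω·5 + 4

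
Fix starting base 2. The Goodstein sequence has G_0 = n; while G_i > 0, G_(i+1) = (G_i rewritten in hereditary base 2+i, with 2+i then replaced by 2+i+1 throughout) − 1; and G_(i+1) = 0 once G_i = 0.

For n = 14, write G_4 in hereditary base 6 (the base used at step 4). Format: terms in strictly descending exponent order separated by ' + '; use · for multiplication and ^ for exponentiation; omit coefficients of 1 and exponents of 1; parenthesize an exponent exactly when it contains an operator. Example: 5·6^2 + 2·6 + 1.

14 —HB2→ 2^(2 + 1) + 2^2 + 2 —bump→ 3^(3 + 1) + 3^3 + 3 = 111 —(−1)→ 110
110 —HB3→ 3^(3 + 1) + 3^3 + 2 —bump→ 4^(4 + 1) + 4^4 + 2 = 1282 —(−1)→ 1281
1281 —HB4→ 4^(4 + 1) + 4^4 + 1 —bump→ 5^(5 + 1) + 5^5 + 1 = 18751 —(−1)→ 18750
18750 —HB5→ 5^(5 + 1) + 5^5 —bump→ 6^(6 + 1) + 6^6 = 326592 —(−1)→ 326591
326591 —HB6→ 6^(6 + 1) + 5·6^5 + 5·6^4 + 5·6^3 + 5·6^2 + 5·6 + 5 —bump→ 7^(7 + 1) + 5·7^5 + 5·7^4 + 5·7^3 + 5·7^2 + 5·7 + 5 = 5862841 —(−1)→ 5862840

6^(6 + 1) + 5·6^5 + 5·6^4 + 5·6^3 + 5·6^2 + 5·6 + 5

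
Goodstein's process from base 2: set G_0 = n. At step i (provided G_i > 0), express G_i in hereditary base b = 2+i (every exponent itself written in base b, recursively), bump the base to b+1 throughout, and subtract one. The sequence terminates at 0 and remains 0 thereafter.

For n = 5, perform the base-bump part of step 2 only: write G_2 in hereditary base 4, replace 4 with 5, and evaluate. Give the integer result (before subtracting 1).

base 2: 5 = 2^2 + 1; at 3: 3^3 + 1 = 28; next = 27
base 3: 27 = 3^3; at 4: 4^4 = 256; next = 255
base 4: 255 = 3·4^3 + 3·4^2 + 3·4 + 3; at 5: 3·5^3 + 3·5^2 + 3·5 + 3 = 468; next = 467

468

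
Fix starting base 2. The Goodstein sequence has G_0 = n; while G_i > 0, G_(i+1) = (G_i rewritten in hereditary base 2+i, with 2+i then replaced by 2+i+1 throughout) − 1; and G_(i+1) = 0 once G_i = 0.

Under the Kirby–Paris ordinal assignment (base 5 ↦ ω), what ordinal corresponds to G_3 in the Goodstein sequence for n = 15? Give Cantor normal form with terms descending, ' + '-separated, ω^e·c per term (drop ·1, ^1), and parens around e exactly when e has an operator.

ω^(ω + 1) + ω^ω + 2

(0) 15|_2 = 2^(2 + 1) + 2^2 + 2 + 1 ↦ 3^(3 + 1) + 3^3 + 3 + 1|_3 = 112 ⇒ 111
(1) 111|_3 = 3^(3 + 1) + 3^3 + 3 ↦ 4^(4 + 1) + 4^4 + 4|_4 = 1284 ⇒ 1283
(2) 1283|_4 = 4^(4 + 1) + 4^4 + 3 ↦ 5^(5 + 1) + 5^5 + 3|_5 = 18753 ⇒ 18752
(3) 18752|_5 = 5^(5 + 1) + 5^5 + 2 ↦ 6^(6 + 1) + 6^6 + 2|_6 = 326594 ⇒ 326593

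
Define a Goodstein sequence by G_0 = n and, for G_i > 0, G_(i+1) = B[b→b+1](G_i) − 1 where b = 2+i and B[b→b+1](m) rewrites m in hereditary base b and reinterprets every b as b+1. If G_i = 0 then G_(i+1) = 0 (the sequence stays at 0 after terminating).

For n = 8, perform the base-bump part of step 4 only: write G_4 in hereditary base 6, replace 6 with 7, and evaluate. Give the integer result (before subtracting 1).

1647196

G_0 = 8. HB_2(8) = 2^(2 + 1). Bump = 81. G_1 = 80.
G_1 = 80. HB_3(80) = 2·3^3 + 2·3^2 + 2·3 + 2. Bump = 554. G_2 = 553.
G_2 = 553. HB_4(553) = 2·4^4 + 2·4^2 + 2·4 + 1. Bump = 6311. G_3 = 6310.
G_3 = 6310. HB_5(6310) = 2·5^5 + 2·5^2 + 2·5. Bump = 93396. G_4 = 93395.
G_4 = 93395. HB_6(93395) = 2·6^6 + 2·6^2 + 6 + 5. Bump = 1647196. G_5 = 1647195.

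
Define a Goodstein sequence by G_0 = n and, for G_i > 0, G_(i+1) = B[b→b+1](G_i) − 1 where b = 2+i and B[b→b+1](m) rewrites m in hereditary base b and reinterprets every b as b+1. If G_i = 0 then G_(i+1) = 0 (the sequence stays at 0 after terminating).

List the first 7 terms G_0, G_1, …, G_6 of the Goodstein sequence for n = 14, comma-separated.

14, 110, 1281, 18750, 326591, 5862840, 134404971

14 —HB2→ 2^(2 + 1) + 2^2 + 2 —bump→ 3^(3 + 1) + 3^3 + 3 = 111 —(−1)→ 110
110 —HB3→ 3^(3 + 1) + 3^3 + 2 —bump→ 4^(4 + 1) + 4^4 + 2 = 1282 —(−1)→ 1281
1281 —HB4→ 4^(4 + 1) + 4^4 + 1 —bump→ 5^(5 + 1) + 5^5 + 1 = 18751 —(−1)→ 18750
18750 —HB5→ 5^(5 + 1) + 5^5 —bump→ 6^(6 + 1) + 6^6 = 326592 —(−1)→ 326591
326591 —HB6→ 6^(6 + 1) + 5·6^5 + 5·6^4 + 5·6^3 + 5·6^2 + 5·6 + 5 —bump→ 7^(7 + 1) + 5·7^5 + 5·7^4 + 5·7^3 + 5·7^2 + 5·7 + 5 = 5862841 —(−1)→ 5862840
5862840 —HB7→ 7^(7 + 1) + 5·7^5 + 5·7^4 + 5·7^3 + 5·7^2 + 5·7 + 4 —bump→ 8^(8 + 1) + 5·8^5 + 5·8^4 + 5·8^3 + 5·8^2 + 5·8 + 4 = 134404972 —(−1)→ 134404971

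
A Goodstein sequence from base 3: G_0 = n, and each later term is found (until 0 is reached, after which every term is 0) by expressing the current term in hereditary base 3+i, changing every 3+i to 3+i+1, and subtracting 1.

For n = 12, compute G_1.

base 3: 12 = 3^2 + 3; at 4: 4^2 + 4 = 20; next = 19
base 4: 19 = 4^2 + 3; at 5: 5^2 + 3 = 28; next = 27

19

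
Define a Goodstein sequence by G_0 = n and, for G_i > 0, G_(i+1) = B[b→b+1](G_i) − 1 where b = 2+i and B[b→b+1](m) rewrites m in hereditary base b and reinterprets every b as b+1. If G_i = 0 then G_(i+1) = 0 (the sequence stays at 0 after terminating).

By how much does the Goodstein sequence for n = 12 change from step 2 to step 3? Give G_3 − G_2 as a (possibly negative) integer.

12 —HB2→ 2^(2 + 1) + 2^2 —bump→ 3^(3 + 1) + 3^3 = 108 —(−1)→ 107
107 —HB3→ 3^(3 + 1) + 2·3^2 + 2·3 + 2 —bump→ 4^(4 + 1) + 2·4^2 + 2·4 + 2 = 1066 —(−1)→ 1065
1065 —HB4→ 4^(4 + 1) + 2·4^2 + 2·4 + 1 —bump→ 5^(5 + 1) + 2·5^2 + 2·5 + 1 = 15686 —(−1)→ 15685

14620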